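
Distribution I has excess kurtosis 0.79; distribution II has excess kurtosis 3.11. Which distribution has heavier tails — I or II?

II

Higher excess kurtosis ⇒ heavier tails relative to the normal distribution.
0.79 vs 3.11: the larger is 3.11, so II has heavier tails.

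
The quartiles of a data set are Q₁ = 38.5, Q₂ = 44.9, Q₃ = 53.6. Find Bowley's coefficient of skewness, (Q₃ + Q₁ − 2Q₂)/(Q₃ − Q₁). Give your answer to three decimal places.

0.152

numerator: Q₃ + Q₁ − 2Q₂ = 53.6 + 38.5 − 2×44.9 = 2.3000
denominator: Q₃ − Q₁ = 53.6 − 38.5 = 15.1000
Bowley skewness = 2.3000 / 15.1000 ≈ 0.152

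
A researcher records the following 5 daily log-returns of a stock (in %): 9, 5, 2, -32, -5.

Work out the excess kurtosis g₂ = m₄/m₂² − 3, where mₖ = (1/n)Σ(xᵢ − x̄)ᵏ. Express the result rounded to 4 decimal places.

x̄ = -4.2000
Σ(xᵢ − x̄)² = 1070.8000 ⇒ m₂ = 214.16000
Σ(xᵢ − x̄)⁴ = 636283.2160 ⇒ m₄ = 127256.64320
m₂² = 45864.50560
g₂ = m₄/m₂² − 3 = 2.77462 − 3 ≈ -0.2254

-0.2254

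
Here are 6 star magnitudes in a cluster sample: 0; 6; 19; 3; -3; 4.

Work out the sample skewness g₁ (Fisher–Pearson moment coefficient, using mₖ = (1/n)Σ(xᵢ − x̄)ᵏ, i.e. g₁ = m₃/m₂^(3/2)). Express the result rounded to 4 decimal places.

1.1085

x̄ = (0 + 6 + 19 + 3 - 3 + 4) / 6 = 4.8333
deviations (xᵢ − x̄): -4.8333, 1.1667, 14.1667, -1.8333, -7.8333, -0.8333
Σ(xᵢ − x̄)² = 290.8333 ⇒ m₂ = 290.8333/6 = 48.47222
Σ(xᵢ − x̄)³ = 2244.4444 ⇒ m₃ = 2244.4444/6 = 374.07407
m₂^(3/2) = 48.47222^(1.5) = 337.47328
g₁ = m₃ / m₂^(3/2) = 374.07407 / 337.47328 ≈ 1.1085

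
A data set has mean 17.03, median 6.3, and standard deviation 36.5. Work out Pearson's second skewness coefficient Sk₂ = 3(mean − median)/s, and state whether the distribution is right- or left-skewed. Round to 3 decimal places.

0.882, right-skewed

Sk₂ = 3(17.03 − 6.3) / 36.5 = 3 × 10.7300 / 36.5
    = 32.1900 / 36.5 ≈ 0.882
Sk₂ > 0 ⇒ mean > median ⇒ right-skewed (positive skew).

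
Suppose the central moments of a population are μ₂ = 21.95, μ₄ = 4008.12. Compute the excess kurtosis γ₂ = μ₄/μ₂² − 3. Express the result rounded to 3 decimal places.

5.319

μ₂² = 21.95² = 481.80250
μ₄/μ₂² = 4008.12 / 481.80250 = 8.31901
γ₂ = 8.31901 − 3 ≈ 5.319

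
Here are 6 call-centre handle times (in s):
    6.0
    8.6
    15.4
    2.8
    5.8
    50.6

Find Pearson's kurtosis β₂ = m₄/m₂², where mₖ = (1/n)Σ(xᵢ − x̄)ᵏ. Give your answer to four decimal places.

3.7957

x̄ = 14.8667
Σ(xᵢ − x̄)² = 1622.8533 ⇒ m₂ = 270.47556
Σ(xᵢ − x̄)⁴ = 1666081.1154 ⇒ m₄ = 277680.18590
m₂² = 73157.02615
β₂ = m₄/m₂² = 277680.18590 / 73157.02615 ≈ 3.7957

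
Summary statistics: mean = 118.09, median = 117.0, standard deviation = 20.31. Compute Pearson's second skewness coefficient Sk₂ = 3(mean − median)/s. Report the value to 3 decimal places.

0.161

Sk₂ = 3(118.09 − 117.0) / 20.31 = 3 × 1.0900 / 20.31
    = 3.2700 / 20.31 ≈ 0.161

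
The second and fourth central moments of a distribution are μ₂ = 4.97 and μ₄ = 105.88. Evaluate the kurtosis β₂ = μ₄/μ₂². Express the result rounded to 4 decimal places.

μ₂² = 4.97² = 24.70090
μ₄/μ₂² = 105.88 / 24.70090 = 4.28648
β₂ ≈ 4.2865

4.2865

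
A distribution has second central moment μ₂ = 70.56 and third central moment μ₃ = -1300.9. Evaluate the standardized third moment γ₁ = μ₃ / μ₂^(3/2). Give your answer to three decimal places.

-2.195

σ = √μ₂ = √70.56 = 8.40000
σ³ = μ₂^(3/2) = 592.70400
γ₁ = μ₃/σ³ = -1300.9 / 592.70400 ≈ -2.195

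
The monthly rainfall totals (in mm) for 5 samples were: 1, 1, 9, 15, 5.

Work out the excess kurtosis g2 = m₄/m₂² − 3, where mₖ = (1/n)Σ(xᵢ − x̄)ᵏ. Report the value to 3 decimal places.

x̄ = 6.2000
Σ(xᵢ − x̄)² = 140.8000 ⇒ m₂ = 28.16000
Σ(xᵢ − x̄)⁴ = 7522.8160 ⇒ m₄ = 1504.56320
m₂² = 792.98560
g2 = m₄/m₂² − 3 = 1.89734 − 3 ≈ -1.103

-1.103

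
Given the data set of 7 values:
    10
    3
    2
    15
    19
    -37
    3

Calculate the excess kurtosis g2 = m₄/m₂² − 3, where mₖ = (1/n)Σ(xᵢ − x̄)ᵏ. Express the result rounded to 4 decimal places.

1.1172

x̄ = 2.1429
Σ(xᵢ − x̄)² = 2044.8571 ⇒ m₂ = 292.12245
Σ(xᵢ − x̄)⁴ = 2459411.3994 ⇒ m₄ = 351344.48563
m₂² = 85335.52520
g2 = m₄/m₂² − 3 = 4.11721 − 3 ≈ 1.1172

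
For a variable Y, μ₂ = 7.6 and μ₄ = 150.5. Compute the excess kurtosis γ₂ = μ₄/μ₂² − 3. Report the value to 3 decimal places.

-0.394

μ₂² = 7.6² = 57.76000
μ₄/μ₂² = 150.5 / 57.76000 = 2.60561
γ₂ = 2.60561 − 3 ≈ -0.394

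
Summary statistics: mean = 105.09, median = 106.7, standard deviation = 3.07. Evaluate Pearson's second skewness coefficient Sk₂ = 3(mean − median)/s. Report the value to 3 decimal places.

Sk₂ = 3(105.09 − 106.7) / 3.07 = 3 × -1.6100 / 3.07
    = -4.8300 / 3.07 ≈ -1.573

-1.573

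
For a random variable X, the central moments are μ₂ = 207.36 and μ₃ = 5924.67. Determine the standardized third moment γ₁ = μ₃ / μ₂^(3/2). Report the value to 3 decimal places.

1.984

σ = √μ₂ = √207.36 = 14.40000
σ³ = μ₂^(3/2) = 2985.98400
γ₁ = μ₃/σ³ = 5924.67 / 2985.98400 ≈ 1.984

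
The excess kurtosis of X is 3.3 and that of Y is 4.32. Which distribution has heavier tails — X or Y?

Y

Higher excess kurtosis ⇒ heavier tails relative to the normal distribution.
3.3 vs 4.32: the larger is 4.32, so Y has heavier tails.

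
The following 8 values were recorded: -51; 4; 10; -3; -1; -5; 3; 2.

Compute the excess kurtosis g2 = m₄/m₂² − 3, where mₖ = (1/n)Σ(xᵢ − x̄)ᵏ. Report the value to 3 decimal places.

2.510

x̄ = -5.1250
Σ(xᵢ − x̄)² = 2554.8750 ⇒ m₂ = 319.35938
Σ(xᵢ − x̄)⁴ = 4495498.0254 ⇒ m₄ = 561937.25317
m₂² = 101990.41040
g2 = m₄/m₂² − 3 = 5.50971 − 3 ≈ 2.510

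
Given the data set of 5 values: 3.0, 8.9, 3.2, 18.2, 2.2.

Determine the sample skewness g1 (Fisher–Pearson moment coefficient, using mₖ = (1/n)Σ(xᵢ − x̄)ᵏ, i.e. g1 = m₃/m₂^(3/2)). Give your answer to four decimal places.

x̄ = (3.0 + 8.9 + 3.2 + 18.2 + 2.2) / 5 = 7.1000
deviations (xᵢ − x̄): -4.1000, 1.8000, -3.9000, 11.1000, -4.9000
Σ(xᵢ − x̄)² = 182.4800 ⇒ m₂ = 182.4800/5 = 36.49600
Σ(xᵢ − x̄)³ = 1127.5740 ⇒ m₃ = 1127.5740/5 = 225.51480
m₂^(3/2) = 36.49600^(1.5) = 220.47934
g1 = m₃ / m₂^(3/2) = 225.51480 / 220.47934 ≈ 1.0228

1.0228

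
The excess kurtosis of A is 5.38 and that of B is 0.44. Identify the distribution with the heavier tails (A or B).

Higher excess kurtosis ⇒ heavier tails relative to the normal distribution.
5.38 vs 0.44: the larger is 5.38, so A has heavier tails.

A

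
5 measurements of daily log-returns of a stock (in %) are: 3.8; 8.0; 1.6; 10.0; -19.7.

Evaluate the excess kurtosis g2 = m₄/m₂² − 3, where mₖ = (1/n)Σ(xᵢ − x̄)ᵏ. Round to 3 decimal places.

-0.120

x̄ = 0.7400
Σ(xᵢ − x̄)² = 566.3520 ⇒ m₂ = 113.27040
Σ(xᵢ − x̄)⁴ = 184770.4582 ⇒ m₄ = 36954.09164
m₂² = 12830.18352
g2 = m₄/m₂² − 3 = 2.88025 − 3 ≈ -0.120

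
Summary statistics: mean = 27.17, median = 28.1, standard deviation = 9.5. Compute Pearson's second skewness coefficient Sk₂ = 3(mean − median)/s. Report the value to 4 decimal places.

-0.2937

Sk₂ = 3(27.17 − 28.1) / 9.5 = 3 × -0.9300 / 9.5
    = -2.7900 / 9.5 ≈ -0.2937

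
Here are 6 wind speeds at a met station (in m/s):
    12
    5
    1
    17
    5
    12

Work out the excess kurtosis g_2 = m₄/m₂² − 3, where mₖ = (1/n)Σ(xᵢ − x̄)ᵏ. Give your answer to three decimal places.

x̄ = 8.6667
Σ(xᵢ − x̄)² = 177.3333 ⇒ m₂ = 29.55556
Σ(xᵢ − x̄)⁴ = 8885.7778 ⇒ m₄ = 1480.96296
m₂² = 873.53086
g_2 = m₄/m₂² − 3 = 1.69538 − 3 ≈ -1.305

-1.305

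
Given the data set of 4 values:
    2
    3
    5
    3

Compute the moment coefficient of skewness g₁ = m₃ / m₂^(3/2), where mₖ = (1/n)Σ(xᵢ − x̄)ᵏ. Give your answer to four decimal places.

0.6520

x̄ = (2 + 3 + 5 + 3) / 4 = 3.2500
deviations (xᵢ − x̄): -1.2500, -0.2500, 1.7500, -0.2500
Σ(xᵢ − x̄)² = 4.7500 ⇒ m₂ = 4.7500/4 = 1.18750
Σ(xᵢ − x̄)³ = 3.3750 ⇒ m₃ = 3.3750/4 = 0.84375
m₂^(3/2) = 1.18750^(1.5) = 1.29405
g₁ = m₃ / m₂^(3/2) = 0.84375 / 1.29405 ≈ 0.6520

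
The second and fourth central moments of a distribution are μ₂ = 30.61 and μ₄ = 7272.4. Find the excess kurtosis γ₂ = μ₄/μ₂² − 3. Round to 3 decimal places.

4.762

μ₂² = 30.61² = 936.97210
μ₄/μ₂² = 7272.4 / 936.97210 = 7.76160
γ₂ = 7.76160 − 3 ≈ 4.762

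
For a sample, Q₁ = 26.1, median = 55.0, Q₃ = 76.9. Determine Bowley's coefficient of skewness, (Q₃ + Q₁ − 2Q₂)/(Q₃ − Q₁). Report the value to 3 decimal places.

-0.138

numerator: Q₃ + Q₁ − 2Q₂ = 76.9 + 26.1 − 2×55.0 = -7.0000
denominator: Q₃ − Q₁ = 76.9 − 26.1 = 50.8000
Bowley skewness = -7.0000 / 50.8000 ≈ -0.138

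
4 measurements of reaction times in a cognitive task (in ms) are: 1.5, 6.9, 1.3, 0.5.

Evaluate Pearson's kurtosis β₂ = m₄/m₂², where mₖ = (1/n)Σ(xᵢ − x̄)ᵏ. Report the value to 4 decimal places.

x̄ = 2.5500
Σ(xᵢ − x̄)² = 25.7900 ⇒ m₂ = 6.44750
Σ(xᵢ − x̄)⁴ = 379.3789 ⇒ m₄ = 94.84473
m₂² = 41.57026
β₂ = m₄/m₂² = 94.84473 / 41.57026 ≈ 2.2816

2.2816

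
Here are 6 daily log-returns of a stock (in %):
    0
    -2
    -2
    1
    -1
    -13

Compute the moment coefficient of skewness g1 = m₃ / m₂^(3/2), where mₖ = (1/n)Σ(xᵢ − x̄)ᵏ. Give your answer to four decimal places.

x̄ = (0 - 2 - 2 + 1 - 1 - 13) / 6 = -2.8333
deviations (xᵢ − x̄): 2.8333, 0.8333, 0.8333, 3.8333, 1.8333, -10.1667
Σ(xᵢ − x̄)² = 130.8333 ⇒ m₂ = 130.8333/6 = 21.80556
Σ(xᵢ − x̄)³ = -964.4444 ⇒ m₃ = -964.4444/6 = -160.74074
m₂^(3/2) = 21.80556^(1.5) = 101.82414
g1 = m₃ / m₂^(3/2) = -160.74074 / 101.82414 ≈ -1.5786

-1.5786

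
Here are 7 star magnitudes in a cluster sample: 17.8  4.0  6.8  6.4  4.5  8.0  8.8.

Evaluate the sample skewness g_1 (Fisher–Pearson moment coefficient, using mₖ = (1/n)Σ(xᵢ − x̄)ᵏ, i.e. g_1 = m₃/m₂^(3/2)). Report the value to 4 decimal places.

1.4685

x̄ = (17.8 + 4.0 + 6.8 + 6.4 + 4.5 + 8.0 + 8.8) / 7 = 8.0429
deviations (xᵢ − x̄): 9.7571, -4.0429, -1.2429, -1.6429, -3.5429, -0.0429, 0.7571
Σ(xᵢ − x̄)² = 128.9171 ⇒ m₂ = 128.9171/7 = 18.41673
Σ(xᵢ − x̄)³ = 812.4294 ⇒ m₃ = 812.4294/7 = 116.06134
m₂^(3/2) = 18.41673^(1.5) = 79.03491
g_1 = m₃ / m₂^(3/2) = 116.06134 / 79.03491 ≈ 1.4685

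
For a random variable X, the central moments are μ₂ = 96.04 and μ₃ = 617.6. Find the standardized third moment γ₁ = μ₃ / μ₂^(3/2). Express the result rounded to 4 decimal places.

0.6562

σ = √μ₂ = √96.04 = 9.80000
σ³ = μ₂^(3/2) = 941.19200
γ₁ = μ₃/σ³ = 617.6 / 941.19200 ≈ 0.6562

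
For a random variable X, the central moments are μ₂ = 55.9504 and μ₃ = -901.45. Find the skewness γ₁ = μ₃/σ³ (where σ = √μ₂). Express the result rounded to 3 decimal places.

σ = √μ₂ = √55.9504 = 7.48000
σ³ = μ₂^(3/2) = 418.50899
γ₁ = μ₃/σ³ = -901.45 / 418.50899 ≈ -2.154

-2.154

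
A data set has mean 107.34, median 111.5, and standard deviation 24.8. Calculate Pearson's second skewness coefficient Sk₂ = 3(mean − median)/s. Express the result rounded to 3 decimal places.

-0.503

Sk₂ = 3(107.34 − 111.5) / 24.8 = 3 × -4.1600 / 24.8
    = -12.4800 / 24.8 ≈ -0.503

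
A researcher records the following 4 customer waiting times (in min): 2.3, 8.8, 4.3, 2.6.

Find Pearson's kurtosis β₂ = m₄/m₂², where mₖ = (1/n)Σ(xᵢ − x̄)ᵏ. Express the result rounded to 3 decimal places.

x̄ = 4.5000
Σ(xᵢ − x̄)² = 26.9800 ⇒ m₂ = 6.74500
Σ(xᵢ − x̄)⁴ = 378.3394 ⇒ m₄ = 94.58485
m₂² = 45.49503
β₂ = m₄/m₂² = 94.58485 / 45.49503 ≈ 2.079

2.079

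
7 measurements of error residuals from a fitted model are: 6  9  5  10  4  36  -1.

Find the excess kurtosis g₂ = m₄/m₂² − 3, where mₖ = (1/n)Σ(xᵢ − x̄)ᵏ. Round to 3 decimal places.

x̄ = 9.8571
Σ(xᵢ − x̄)² = 874.8571 ⇒ m₂ = 124.97959
Σ(xᵢ − x̄)⁴ = 482952.9913 ⇒ m₄ = 68993.28446
m₂² = 15619.89838
g₂ = m₄/m₂² − 3 = 4.41701 − 3 ≈ 1.417

1.417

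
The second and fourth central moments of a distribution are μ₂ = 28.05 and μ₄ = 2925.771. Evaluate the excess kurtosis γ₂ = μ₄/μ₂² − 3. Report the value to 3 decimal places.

μ₂² = 28.05² = 786.80250
μ₄/μ₂² = 2925.771 / 786.80250 = 3.71856
γ₂ = 3.71856 − 3 ≈ 0.719

0.719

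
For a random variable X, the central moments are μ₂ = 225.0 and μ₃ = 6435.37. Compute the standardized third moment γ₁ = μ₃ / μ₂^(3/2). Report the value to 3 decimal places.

σ = √μ₂ = √225.0 = 15.00000
σ³ = μ₂^(3/2) = 3375.00000
γ₁ = μ₃/σ³ = 6435.37 / 3375.00000 ≈ 1.907

1.907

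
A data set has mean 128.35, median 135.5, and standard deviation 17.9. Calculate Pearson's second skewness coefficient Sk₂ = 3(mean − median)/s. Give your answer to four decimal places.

-1.1983

Sk₂ = 3(128.35 − 135.5) / 17.9 = 3 × -7.1500 / 17.9
    = -21.4500 / 17.9 ≈ -1.1983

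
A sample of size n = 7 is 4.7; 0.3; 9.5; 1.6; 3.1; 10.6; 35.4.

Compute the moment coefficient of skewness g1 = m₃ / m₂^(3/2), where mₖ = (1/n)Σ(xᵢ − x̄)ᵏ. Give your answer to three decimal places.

x̄ = (4.7 + 0.3 + 9.5 + 1.6 + 3.1 + 10.6 + 35.4) / 7 = 9.3143
deviations (xᵢ − x̄): -4.6143, -9.0143, 0.1857, -7.7143, -6.2143, 1.2857, 26.0857
Σ(xᵢ − x̄)² = 882.8286 ⇒ m₂ = 882.8286/7 = 126.11837
Σ(xᵢ − x̄)³ = 16222.7535 ⇒ m₃ = 16222.7535/7 = 2317.53621
m₂^(3/2) = 126.11837^(1.5) = 1416.33997
g1 = m₃ / m₂^(3/2) = 2317.53621 / 1416.33997 ≈ 1.636

1.636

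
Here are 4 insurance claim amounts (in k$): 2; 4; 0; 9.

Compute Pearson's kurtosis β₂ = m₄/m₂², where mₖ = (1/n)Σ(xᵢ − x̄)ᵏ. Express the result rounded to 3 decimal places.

x̄ = 3.7500
Σ(xᵢ − x̄)² = 44.7500 ⇒ m₂ = 11.18750
Σ(xᵢ − x̄)⁴ = 966.8281 ⇒ m₄ = 241.70703
m₂² = 125.16016
β₂ = m₄/m₂² = 241.70703 / 125.16016 ≈ 1.931

1.931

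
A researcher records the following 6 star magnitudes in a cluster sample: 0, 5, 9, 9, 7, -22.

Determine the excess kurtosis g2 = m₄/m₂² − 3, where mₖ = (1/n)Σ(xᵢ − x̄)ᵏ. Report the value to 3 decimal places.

0.632

x̄ = 1.3333
Σ(xᵢ − x̄)² = 709.3333 ⇒ m₂ = 118.22222
Σ(xᵢ − x̄)⁴ = 304544.4444 ⇒ m₄ = 50757.40741
m₂² = 13976.49383
g2 = m₄/m₂² − 3 = 3.63163 − 3 ≈ 0.632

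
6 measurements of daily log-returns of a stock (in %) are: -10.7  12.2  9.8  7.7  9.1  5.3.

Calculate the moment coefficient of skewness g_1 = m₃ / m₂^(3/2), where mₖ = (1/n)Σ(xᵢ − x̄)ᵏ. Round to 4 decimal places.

x̄ = (-10.7 + 12.2 + 9.8 + 7.7 + 9.1 + 5.3) / 6 = 5.5667
deviations (xᵢ − x̄): -16.2667, 6.6333, 4.2333, 2.1333, 3.5333, -0.2667
Σ(xᵢ − x̄)² = 343.6333 ⇒ m₂ = 343.6333/6 = 57.27222
Σ(xᵢ − x̄)³ = -3882.6904 ⇒ m₃ = -3882.6904/6 = -647.11507
m₂^(3/2) = 57.27222^(1.5) = 433.42709
g_1 = m₃ / m₂^(3/2) = -647.11507 / 433.42709 ≈ -1.4930

-1.4930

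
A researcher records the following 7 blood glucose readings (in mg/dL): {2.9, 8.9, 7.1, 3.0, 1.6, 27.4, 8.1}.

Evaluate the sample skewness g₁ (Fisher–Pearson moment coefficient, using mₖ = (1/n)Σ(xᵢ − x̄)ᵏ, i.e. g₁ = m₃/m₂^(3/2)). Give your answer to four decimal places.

1.6111

x̄ = (2.9 + 8.9 + 7.1 + 3.0 + 1.6 + 27.4 + 8.1) / 7 = 8.4286
deviations (xᵢ − x̄): -5.5286, 0.4714, -1.3286, -5.4286, -6.8286, 18.9714, -0.3286
Σ(xᵢ − x̄)² = 468.6743 ⇒ m₂ = 468.6743/7 = 66.95347
Σ(xᵢ − x̄)³ = 6178.4578 ⇒ m₃ = 6178.4578/7 = 882.63682
m₂^(3/2) = 66.95347^(1.5) = 547.84743
g₁ = m₃ / m₂^(3/2) = 882.63682 / 547.84743 ≈ 1.6111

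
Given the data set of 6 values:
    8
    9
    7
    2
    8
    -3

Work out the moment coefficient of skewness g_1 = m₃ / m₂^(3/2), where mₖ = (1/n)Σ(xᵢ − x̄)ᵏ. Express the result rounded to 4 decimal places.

-0.9834

x̄ = (8 + 9 + 7 + 2 + 8 - 3) / 6 = 5.1667
deviations (xᵢ − x̄): 2.8333, 3.8333, 1.8333, -3.1667, 2.8333, -8.1667
Σ(xᵢ − x̄)² = 110.8333 ⇒ m₂ = 110.8333/6 = 18.47222
Σ(xᵢ − x̄)³ = -468.4444 ⇒ m₃ = -468.4444/6 = -78.07407
m₂^(3/2) = 18.47222^(1.5) = 79.39236
g_1 = m₃ / m₂^(3/2) = -78.07407 / 79.39236 ≈ -0.9834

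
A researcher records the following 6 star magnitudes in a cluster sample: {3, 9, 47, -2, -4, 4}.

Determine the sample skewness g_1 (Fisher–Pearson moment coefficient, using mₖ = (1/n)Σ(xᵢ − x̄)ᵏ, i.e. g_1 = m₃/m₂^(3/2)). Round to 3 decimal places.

1.558

x̄ = (3 + 9 + 47 - 2 - 4 + 4) / 6 = 9.5000
deviations (xᵢ − x̄): -6.5000, -0.5000, 37.5000, -11.5000, -13.5000, -5.5000
Σ(xᵢ − x̄)² = 1793.5000 ⇒ m₂ = 1793.5000/6 = 298.91667
Σ(xᵢ − x̄)³ = 48312.0000 ⇒ m₃ = 48312.0000/6 = 8052.00000
m₂^(3/2) = 298.91667^(1.5) = 5168.03202
g_1 = m₃ / m₂^(3/2) = 8052.00000 / 5168.03202 ≈ 1.558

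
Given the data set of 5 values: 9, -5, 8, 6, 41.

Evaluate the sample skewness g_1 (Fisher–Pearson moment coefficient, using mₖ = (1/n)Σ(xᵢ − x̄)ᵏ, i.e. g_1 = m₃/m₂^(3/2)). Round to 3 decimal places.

x̄ = (9 - 5 + 8 + 6 + 41) / 5 = 11.8000
deviations (xᵢ − x̄): -2.8000, -16.8000, -3.8000, -5.8000, 29.2000
Σ(xᵢ − x̄)² = 1190.8000 ⇒ m₂ = 1190.8000/5 = 238.16000
Σ(xᵢ − x̄)³ = 19883.5200 ⇒ m₃ = 19883.5200/5 = 3976.70400
m₂^(3/2) = 238.16000^(1.5) = 3675.38833
g_1 = m₃ / m₂^(3/2) = 3976.70400 / 3675.38833 ≈ 1.082

1.082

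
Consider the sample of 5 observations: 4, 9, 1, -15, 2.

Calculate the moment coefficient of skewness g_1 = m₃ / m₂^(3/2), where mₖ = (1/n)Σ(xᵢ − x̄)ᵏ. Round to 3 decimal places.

-1.048

x̄ = (4 + 9 + 1 - 15 + 2) / 5 = 0.2000
deviations (xᵢ − x̄): 3.8000, 8.8000, 0.8000, -15.2000, 1.8000
Σ(xᵢ − x̄)² = 326.8000 ⇒ m₂ = 326.8000/5 = 65.36000
Σ(xᵢ − x̄)³ = -2769.1200 ⇒ m₃ = -2769.1200/5 = -553.82400
m₂^(3/2) = 65.36000^(1.5) = 528.40640
g_1 = m₃ / m₂^(3/2) = -553.82400 / 528.40640 ≈ -1.048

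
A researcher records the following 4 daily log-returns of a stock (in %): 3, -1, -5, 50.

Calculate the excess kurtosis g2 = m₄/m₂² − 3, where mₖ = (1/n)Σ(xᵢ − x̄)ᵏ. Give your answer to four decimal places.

-0.7091

x̄ = 11.7500
Σ(xᵢ − x̄)² = 1982.7500 ⇒ m₂ = 495.68750
Σ(xᵢ − x̄)⁴ = 2251555.5781 ⇒ m₄ = 562888.89453
m₂² = 245706.09766
g2 = m₄/m₂² − 3 = 2.29090 − 3 ≈ -0.7091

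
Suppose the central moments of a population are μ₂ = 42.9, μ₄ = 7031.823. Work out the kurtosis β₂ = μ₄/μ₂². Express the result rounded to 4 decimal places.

3.8208

μ₂² = 42.9² = 1840.41000
μ₄/μ₂² = 7031.823 / 1840.41000 = 3.82079
β₂ ≈ 3.8208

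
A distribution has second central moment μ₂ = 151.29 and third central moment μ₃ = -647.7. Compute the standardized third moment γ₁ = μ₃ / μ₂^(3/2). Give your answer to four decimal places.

σ = √μ₂ = √151.29 = 12.30000
σ³ = μ₂^(3/2) = 1860.86700
γ₁ = μ₃/σ³ = -647.7 / 1860.86700 ≈ -0.3481

-0.3481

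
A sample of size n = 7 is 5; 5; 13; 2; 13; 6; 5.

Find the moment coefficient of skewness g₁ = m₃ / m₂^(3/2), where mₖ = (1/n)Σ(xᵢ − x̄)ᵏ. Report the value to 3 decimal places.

x̄ = (5 + 5 + 13 + 2 + 13 + 6 + 5) / 7 = 7.0000
deviations (xᵢ − x̄): -2.0000, -2.0000, 6.0000, -5.0000, 6.0000, -1.0000, -2.0000
Σ(xᵢ − x̄)² = 110.0000 ⇒ m₂ = 110.0000/7 = 15.71429
Σ(xᵢ − x̄)³ = 282.0000 ⇒ m₃ = 282.0000/7 = 40.28571
m₂^(3/2) = 15.71429^(1.5) = 62.29339
g₁ = m₃ / m₂^(3/2) = 40.28571 / 62.29339 ≈ 0.647

0.647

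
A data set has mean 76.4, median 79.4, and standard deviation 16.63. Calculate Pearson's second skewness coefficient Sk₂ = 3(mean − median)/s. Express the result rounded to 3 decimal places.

Sk₂ = 3(76.4 − 79.4) / 16.63 = 3 × -3.0000 / 16.63
    = -9.0000 / 16.63 ≈ -0.541

-0.541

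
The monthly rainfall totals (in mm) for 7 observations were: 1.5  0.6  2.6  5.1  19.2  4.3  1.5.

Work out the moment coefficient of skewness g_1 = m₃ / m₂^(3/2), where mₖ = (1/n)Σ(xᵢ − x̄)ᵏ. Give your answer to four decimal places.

x̄ = (1.5 + 0.6 + 2.6 + 5.1 + 19.2 + 4.3 + 1.5) / 7 = 4.9714
deviations (xᵢ − x̄): -3.4714, -4.3714, -2.3714, 0.1286, 14.2286, -0.6714, -3.4714
Σ(xᵢ − x̄)² = 251.7543 ⇒ m₂ = 251.7543/7 = 35.96490
Σ(xᵢ − x̄)³ = 2699.7671 ⇒ m₃ = 2699.7671/7 = 385.68101
m₂^(3/2) = 35.96490^(1.5) = 215.68416
g_1 = m₃ / m₂^(3/2) = 385.68101 / 215.68416 ≈ 1.7882

1.7882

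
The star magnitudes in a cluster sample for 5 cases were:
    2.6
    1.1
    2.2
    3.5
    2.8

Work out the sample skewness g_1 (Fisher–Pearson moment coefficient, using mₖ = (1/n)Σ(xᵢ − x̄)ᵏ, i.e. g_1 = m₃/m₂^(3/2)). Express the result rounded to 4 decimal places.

-0.4753

x̄ = (2.6 + 1.1 + 2.2 + 3.5 + 2.8) / 5 = 2.4400
deviations (xᵢ − x̄): 0.1600, -1.3400, -0.2400, 1.0600, 0.3600
Σ(xᵢ − x̄)² = 3.1320 ⇒ m₂ = 3.1320/5 = 0.62640
Σ(xᵢ − x̄)³ = -1.1782 ⇒ m₃ = -1.1782/5 = -0.23563
m₂^(3/2) = 0.62640^(1.5) = 0.49577
g_1 = m₃ / m₂^(3/2) = -0.23563 / 0.49577 ≈ -0.4753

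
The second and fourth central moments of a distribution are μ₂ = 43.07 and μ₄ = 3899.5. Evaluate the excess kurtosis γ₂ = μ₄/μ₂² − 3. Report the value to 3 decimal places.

-0.898

μ₂² = 43.07² = 1855.02490
μ₄/μ₂² = 3899.5 / 1855.02490 = 2.10213
γ₂ = 2.10213 − 3 ≈ -0.898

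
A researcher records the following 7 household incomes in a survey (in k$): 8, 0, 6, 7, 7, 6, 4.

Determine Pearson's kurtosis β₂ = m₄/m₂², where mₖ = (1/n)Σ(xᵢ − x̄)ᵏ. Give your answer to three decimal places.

x̄ = 5.4286
Σ(xᵢ − x̄)² = 43.7143 ⇒ m₂ = 6.24490
Σ(xᵢ − x̄)⁴ = 928.7405 ⇒ m₄ = 132.67722
m₂² = 38.99875
β₂ = m₄/m₂² = 132.67722 / 38.99875 ≈ 3.402

3.402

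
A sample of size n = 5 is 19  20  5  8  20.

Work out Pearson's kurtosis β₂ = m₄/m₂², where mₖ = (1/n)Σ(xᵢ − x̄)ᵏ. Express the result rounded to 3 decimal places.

x̄ = 14.4000
Σ(xᵢ − x̄)² = 213.2000 ⇒ m₂ = 42.64000
Σ(xᵢ − x̄)⁴ = 11899.8560 ⇒ m₄ = 2379.97120
m₂² = 1818.16960
β₂ = m₄/m₂² = 2379.97120 / 1818.16960 ≈ 1.309

1.309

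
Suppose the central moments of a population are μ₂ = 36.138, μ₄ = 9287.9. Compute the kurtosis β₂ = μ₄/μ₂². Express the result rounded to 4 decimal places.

7.1120

μ₂² = 36.138² = 1305.95504
μ₄/μ₂² = 9287.9 / 1305.95504 = 7.11196
β₂ ≈ 7.1120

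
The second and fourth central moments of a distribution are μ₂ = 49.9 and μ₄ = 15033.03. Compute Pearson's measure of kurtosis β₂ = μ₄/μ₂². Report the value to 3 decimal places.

6.037

μ₂² = 49.9² = 2490.01000
μ₄/μ₂² = 15033.03 / 2490.01000 = 6.03734
β₂ ≈ 6.037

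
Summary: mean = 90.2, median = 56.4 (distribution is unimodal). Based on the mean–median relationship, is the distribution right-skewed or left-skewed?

mean − median = 90.2 − 56.4 = 33.8
mean > median ⇒ the longer tail is on the right ⇒ right-skewed (positively skewed).

right-skewed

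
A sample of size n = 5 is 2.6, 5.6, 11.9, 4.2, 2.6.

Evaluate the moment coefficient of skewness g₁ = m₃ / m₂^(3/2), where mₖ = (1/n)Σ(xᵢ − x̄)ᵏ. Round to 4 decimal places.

x̄ = (2.6 + 5.6 + 11.9 + 4.2 + 2.6) / 5 = 5.3800
deviations (xᵢ − x̄): -2.7800, 0.2200, 6.5200, -1.1800, -2.7800
Σ(xᵢ − x̄)² = 59.4080 ⇒ m₂ = 59.4080/5 = 11.88160
Σ(xᵢ − x̄)³ = 232.5655 ⇒ m₃ = 232.5655/5 = 46.51310
m₂^(3/2) = 11.88160^(1.5) = 40.95551
g₁ = m₃ / m₂^(3/2) = 46.51310 / 40.95551 ≈ 1.1357

1.1357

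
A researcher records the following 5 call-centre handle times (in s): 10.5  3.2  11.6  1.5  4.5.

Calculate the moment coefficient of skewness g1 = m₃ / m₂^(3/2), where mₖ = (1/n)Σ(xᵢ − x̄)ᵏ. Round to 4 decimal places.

0.2625

x̄ = (10.5 + 3.2 + 11.6 + 1.5 + 4.5) / 5 = 6.2600
deviations (xᵢ − x̄): 4.2400, -3.0600, 5.3400, -4.7600, -1.7600
Σ(xᵢ − x̄)² = 81.6120 ⇒ m₂ = 81.6120/5 = 16.32240
Σ(xᵢ − x̄)³ = 86.5438 ⇒ m₃ = 86.5438/5 = 17.30875
m₂^(3/2) = 16.32240^(1.5) = 65.94411
g1 = m₃ / m₂^(3/2) = 17.30875 / 65.94411 ≈ 0.2625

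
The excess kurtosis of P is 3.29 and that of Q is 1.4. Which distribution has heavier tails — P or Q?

P

Higher excess kurtosis ⇒ heavier tails relative to the normal distribution.
3.29 vs 1.4: the larger is 3.29, so P has heavier tails.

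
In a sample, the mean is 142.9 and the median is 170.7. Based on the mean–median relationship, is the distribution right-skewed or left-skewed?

left-skewed

mean − median = 142.9 − 170.7 = -27.8
mean < median ⇒ the longer tail is on the left ⇒ left-skewed (negatively skewed).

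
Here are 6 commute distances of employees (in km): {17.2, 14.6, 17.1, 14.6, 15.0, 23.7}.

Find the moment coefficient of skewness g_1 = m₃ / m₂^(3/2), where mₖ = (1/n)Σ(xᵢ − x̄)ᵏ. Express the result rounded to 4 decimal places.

x̄ = (17.2 + 14.6 + 17.1 + 14.6 + 15.0 + 23.7) / 6 = 17.0333
deviations (xᵢ − x̄): 0.1667, -2.4333, 0.0667, -2.4333, -2.0333, 6.6667
Σ(xᵢ − x̄)² = 60.4533 ⇒ m₂ = 60.4533/6 = 10.07556
Σ(xᵢ − x̄)³ = 259.0784 ⇒ m₃ = 259.0784/6 = 43.17974
m₂^(3/2) = 10.07556^(1.5) = 31.98184
g_1 = m₃ / m₂^(3/2) = 43.17974 / 31.98184 ≈ 1.3501

1.3501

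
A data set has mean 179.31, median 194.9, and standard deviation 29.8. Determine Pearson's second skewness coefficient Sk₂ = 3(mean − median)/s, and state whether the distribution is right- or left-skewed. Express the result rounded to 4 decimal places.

-1.5695, left-skewed

Sk₂ = 3(179.31 − 194.9) / 29.8 = 3 × -15.5900 / 29.8
    = -46.7700 / 29.8 ≈ -1.5695
Sk₂ < 0 ⇒ mean < median ⇒ left-skewed (negative skew).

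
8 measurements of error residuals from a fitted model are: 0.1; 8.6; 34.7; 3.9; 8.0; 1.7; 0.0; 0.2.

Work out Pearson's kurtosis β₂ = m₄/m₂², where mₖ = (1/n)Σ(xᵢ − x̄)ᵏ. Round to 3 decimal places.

x̄ = 7.1500
Σ(xᵢ − x̄)² = 951.2200 ⇒ m₂ = 118.90250
Σ(xᵢ − x̄)⁴ = 584500.5225 ⇒ m₄ = 73062.56531
m₂² = 14137.80451
β₂ = m₄/m₂² = 73062.56531 / 14137.80451 ≈ 5.168

5.168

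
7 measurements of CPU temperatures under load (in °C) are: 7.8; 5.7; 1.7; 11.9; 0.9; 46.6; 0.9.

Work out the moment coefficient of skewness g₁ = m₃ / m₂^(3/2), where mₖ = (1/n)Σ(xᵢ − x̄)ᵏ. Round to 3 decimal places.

x̄ = (7.8 + 5.7 + 1.7 + 11.9 + 0.9 + 46.6 + 0.9) / 7 = 10.7857
deviations (xᵢ − x̄): -2.9857, -5.0857, -9.0857, 1.1143, -9.8857, 35.8143, -9.8857
Σ(xᵢ − x̄)² = 1596.6886 ⇒ m₂ = 1596.6886/7 = 228.09837
Σ(xᵢ − x̄)³ = 43098.6525 ⇒ m₃ = 43098.6525/7 = 6156.95036
m₂^(3/2) = 228.09837^(1.5) = 3444.95271
g₁ = m₃ / m₂^(3/2) = 6156.95036 / 3444.95271 ≈ 1.787

1.787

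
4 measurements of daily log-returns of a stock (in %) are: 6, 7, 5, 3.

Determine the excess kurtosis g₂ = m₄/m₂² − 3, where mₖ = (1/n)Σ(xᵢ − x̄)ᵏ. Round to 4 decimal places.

x̄ = 5.2500
Σ(xᵢ − x̄)² = 8.7500 ⇒ m₂ = 2.18750
Σ(xᵢ − x̄)⁴ = 35.3281 ⇒ m₄ = 8.83203
m₂² = 4.78516
g₂ = m₄/m₂² − 3 = 1.84571 − 3 ≈ -1.1543

-1.1543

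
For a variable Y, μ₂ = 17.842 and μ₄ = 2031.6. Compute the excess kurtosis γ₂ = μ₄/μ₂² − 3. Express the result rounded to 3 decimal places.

μ₂² = 17.842² = 318.33696
μ₄/μ₂² = 2031.6 / 318.33696 = 6.38192
γ₂ = 6.38192 − 3 ≈ 3.382

3.382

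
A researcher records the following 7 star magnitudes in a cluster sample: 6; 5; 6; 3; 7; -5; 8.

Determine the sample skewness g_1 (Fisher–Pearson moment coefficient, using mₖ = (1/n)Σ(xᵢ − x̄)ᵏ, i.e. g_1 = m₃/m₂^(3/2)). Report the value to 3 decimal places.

x̄ = (6 + 5 + 6 + 3 + 7 - 5 + 8) / 7 = 4.2857
deviations (xᵢ − x̄): 1.7143, 0.7143, 1.7143, -1.2857, 2.7143, -9.2857, 3.7143
Σ(xᵢ − x̄)² = 115.4286 ⇒ m₂ = 115.4286/7 = 16.48980
Σ(xᵢ − x̄)³ = -721.1020 ⇒ m₃ = -721.1020/7 = -103.01458
m₂^(3/2) = 16.48980^(1.5) = 66.96115
g_1 = m₃ / m₂^(3/2) = -103.01458 / 66.96115 ≈ -1.538

-1.538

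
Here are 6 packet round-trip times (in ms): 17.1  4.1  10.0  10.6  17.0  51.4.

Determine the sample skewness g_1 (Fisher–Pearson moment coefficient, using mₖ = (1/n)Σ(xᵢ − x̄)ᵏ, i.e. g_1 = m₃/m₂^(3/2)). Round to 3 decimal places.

1.456

x̄ = (17.1 + 4.1 + 10.0 + 10.6 + 17.0 + 51.4) / 6 = 18.3667
deviations (xᵢ − x̄): -1.2667, -14.2667, -8.3667, -7.7667, -1.3667, 33.0333
Σ(xᵢ − x̄)² = 1428.5333 ⇒ m₂ = 1428.5333/6 = 238.08889
Σ(xᵢ − x̄)³ = 32083.4496 ⇒ m₃ = 32083.4496/6 = 5347.24159
m₂^(3/2) = 238.08889^(1.5) = 3673.74233
g_1 = m₃ / m₂^(3/2) = 5347.24159 / 3673.74233 ≈ 1.456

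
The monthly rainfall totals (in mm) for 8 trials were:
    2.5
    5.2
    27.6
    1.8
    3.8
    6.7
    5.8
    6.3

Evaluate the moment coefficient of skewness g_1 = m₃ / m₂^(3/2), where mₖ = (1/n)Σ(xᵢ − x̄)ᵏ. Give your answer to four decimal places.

x̄ = (2.5 + 5.2 + 27.6 + 1.8 + 3.8 + 6.7 + 5.8 + 6.3) / 8 = 7.4625
deviations (xᵢ − x̄): -4.9625, -2.2625, 20.1375, -5.6625, -3.6625, -0.7625, -1.6625, -1.1625
Σ(xᵢ − x̄)² = 485.4388 ⇒ m₂ = 485.4388/8 = 60.67984
Σ(xᵢ − x̄)³ = 7795.0473 ⇒ m₃ = 7795.0473/8 = 974.38091
m₂^(3/2) = 60.67984^(1.5) = 472.67941
g_1 = m₃ / m₂^(3/2) = 974.38091 / 472.67941 ≈ 2.0614

2.0614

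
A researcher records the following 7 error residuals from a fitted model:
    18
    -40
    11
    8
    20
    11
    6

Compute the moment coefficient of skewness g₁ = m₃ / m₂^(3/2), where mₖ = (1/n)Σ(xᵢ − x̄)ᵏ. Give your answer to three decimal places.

x̄ = (18 - 40 + 11 + 8 + 20 + 11 + 6) / 7 = 4.8571
deviations (xᵢ − x̄): 13.1429, -44.8571, 6.1429, 3.1429, 15.1429, 6.1429, 1.1429
Σ(xᵢ − x̄)² = 2500.8571 ⇒ m₂ = 2500.8571/7 = 357.26531
Σ(xᵢ − x̄)³ = -84021.1837 ⇒ m₃ = -84021.1837/7 = -12003.02624
m₂^(3/2) = 357.26531^(1.5) = 6752.83699
g₁ = m₃ / m₂^(3/2) = -12003.02624 / 6752.83699 ≈ -1.777

-1.777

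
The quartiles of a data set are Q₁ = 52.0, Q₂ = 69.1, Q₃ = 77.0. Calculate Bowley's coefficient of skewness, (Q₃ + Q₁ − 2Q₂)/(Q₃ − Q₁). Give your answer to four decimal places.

-0.3680

numerator: Q₃ + Q₁ − 2Q₂ = 77.0 + 52.0 − 2×69.1 = -9.2000
denominator: Q₃ − Q₁ = 77.0 − 52.0 = 25.0000
Bowley skewness = -9.2000 / 25.0000 ≈ -0.3680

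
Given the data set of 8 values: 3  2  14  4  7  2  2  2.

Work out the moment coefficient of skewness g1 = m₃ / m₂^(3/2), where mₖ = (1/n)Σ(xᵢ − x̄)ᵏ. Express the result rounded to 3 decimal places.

x̄ = (3 + 2 + 14 + 4 + 7 + 2 + 2 + 2) / 8 = 4.5000
deviations (xᵢ − x̄): -1.5000, -2.5000, 9.5000, -0.5000, 2.5000, -2.5000, -2.5000, -2.5000
Σ(xᵢ − x̄)² = 124.0000 ⇒ m₂ = 124.0000/8 = 15.50000
Σ(xᵢ − x̄)³ = 807.0000 ⇒ m₃ = 807.0000/8 = 100.87500
m₂^(3/2) = 15.50000^(1.5) = 61.02356
g1 = m₃ / m₂^(3/2) = 100.87500 / 61.02356 ≈ 1.653

1.653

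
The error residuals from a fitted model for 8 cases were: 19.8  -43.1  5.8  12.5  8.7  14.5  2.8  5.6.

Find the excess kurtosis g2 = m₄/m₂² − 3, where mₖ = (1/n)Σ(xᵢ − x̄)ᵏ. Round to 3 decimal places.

x̄ = 3.3250
Σ(xᵢ − x̄)² = 2676.2350 ⇒ m₂ = 334.52938
Σ(xᵢ − x̄)⁴ = 4742487.0451 ⇒ m₄ = 592810.88064
m₂² = 111909.90274
g2 = m₄/m₂² − 3 = 5.29722 − 3 ≈ 2.297

2.297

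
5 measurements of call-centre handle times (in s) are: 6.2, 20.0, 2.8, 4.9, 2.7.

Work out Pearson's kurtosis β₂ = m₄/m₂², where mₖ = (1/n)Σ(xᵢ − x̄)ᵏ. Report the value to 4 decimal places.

x̄ = 7.3200
Σ(xᵢ − x̄)² = 209.6680 ⇒ m₂ = 41.93360
Σ(xᵢ − x̄)⁴ = 26759.8357 ⇒ m₄ = 5351.96715
m₂² = 1758.42681
β₂ = m₄/m₂² = 5351.96715 / 1758.42681 ≈ 3.0436

3.0436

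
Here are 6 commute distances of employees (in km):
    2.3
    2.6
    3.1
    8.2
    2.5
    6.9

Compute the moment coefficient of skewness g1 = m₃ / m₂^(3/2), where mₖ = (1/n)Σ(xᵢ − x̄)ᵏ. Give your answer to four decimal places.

0.7540

x̄ = (2.3 + 2.6 + 3.1 + 8.2 + 2.5 + 6.9) / 6 = 4.2667
deviations (xᵢ − x̄): -1.9667, -1.6667, -1.1667, 3.9333, -1.7667, 2.6333
Σ(xᵢ − x̄)² = 33.5333 ⇒ m₂ = 33.5333/6 = 5.58889
Σ(xᵢ − x̄)³ = 59.7756 ⇒ m₃ = 59.7756/6 = 9.96259
m₂^(3/2) = 5.58889^(1.5) = 13.21260
g1 = m₃ / m₂^(3/2) = 9.96259 / 13.21260 ≈ 0.7540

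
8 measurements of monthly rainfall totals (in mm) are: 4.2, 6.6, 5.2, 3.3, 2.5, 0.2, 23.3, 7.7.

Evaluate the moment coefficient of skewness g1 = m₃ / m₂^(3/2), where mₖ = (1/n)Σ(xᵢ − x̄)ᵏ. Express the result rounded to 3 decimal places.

x̄ = (4.2 + 6.6 + 5.2 + 3.3 + 2.5 + 0.2 + 23.3 + 7.7) / 8 = 6.6250
deviations (xᵢ − x̄): -2.4250, -0.0250, -1.4250, -3.3250, -4.1250, -6.4250, 16.6750, 1.0750
Σ(xᵢ − x̄)² = 356.4750 ⇒ m₂ = 356.4750/8 = 44.55938
Σ(xᵢ − x̄)³ = 4248.4883 ⇒ m₃ = 4248.4883/8 = 531.06103
m₂^(3/2) = 44.55938^(1.5) = 297.44634
g1 = m₃ / m₂^(3/2) = 531.06103 / 297.44634 ≈ 1.785

1.785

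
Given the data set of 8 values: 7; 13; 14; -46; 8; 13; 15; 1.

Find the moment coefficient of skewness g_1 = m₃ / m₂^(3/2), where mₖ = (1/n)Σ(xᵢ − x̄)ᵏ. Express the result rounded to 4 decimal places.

x̄ = (7 + 13 + 14 - 46 + 8 + 13 + 15 + 1) / 8 = 3.1250
deviations (xᵢ − x̄): 3.8750, 9.8750, 10.8750, -49.1250, 4.8750, 9.8750, 11.8750, -2.1250
Σ(xᵢ − x̄)² = 2910.8750 ⇒ m₂ = 2910.8750/8 = 363.85938
Σ(xᵢ − x̄)³ = -113500.5938 ⇒ m₃ = -113500.5938/8 = -14187.57422
m₂^(3/2) = 363.85938^(1.5) = 6940.65334
g_1 = m₃ / m₂^(3/2) = -14187.57422 / 6940.65334 ≈ -2.0441

-2.0441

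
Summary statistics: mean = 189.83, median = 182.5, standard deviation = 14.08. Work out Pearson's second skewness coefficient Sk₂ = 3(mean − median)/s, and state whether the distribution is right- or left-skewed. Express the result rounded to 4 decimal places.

Sk₂ = 3(189.83 − 182.5) / 14.08 = 3 × 7.3300 / 14.08
    = 21.9900 / 14.08 ≈ 1.5618
Sk₂ > 0 ⇒ mean > median ⇒ right-skewed (positive skew).

1.5618, right-skewed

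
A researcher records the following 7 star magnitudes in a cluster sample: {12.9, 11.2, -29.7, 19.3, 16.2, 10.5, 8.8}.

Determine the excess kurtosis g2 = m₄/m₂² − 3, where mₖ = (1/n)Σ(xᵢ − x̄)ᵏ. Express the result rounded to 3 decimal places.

1.755

x̄ = 7.0286
Σ(xᵢ − x̄)² = 1650.7543 ⇒ m₂ = 235.82204
Σ(xᵢ − x̄)⁴ = 1851166.8894 ⇒ m₄ = 264452.41277
m₂² = 55612.03493
g2 = m₄/m₂² − 3 = 4.75531 − 3 ≈ 1.755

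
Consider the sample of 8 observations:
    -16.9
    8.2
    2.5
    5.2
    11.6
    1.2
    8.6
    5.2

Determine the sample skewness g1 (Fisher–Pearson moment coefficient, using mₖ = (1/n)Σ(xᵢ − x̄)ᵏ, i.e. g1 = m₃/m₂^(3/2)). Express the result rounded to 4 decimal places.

-1.6259

x̄ = (-16.9 + 8.2 + 2.5 + 5.2 + 11.6 + 1.2 + 8.6 + 5.2) / 8 = 3.2000
deviations (xᵢ − x̄): -20.1000, 5.0000, -0.7000, 2.0000, 8.4000, -2.0000, 5.4000, 2.0000
Σ(xᵢ − x̄)² = 541.2200 ⇒ m₂ = 541.2200/8 = 67.65250
Σ(xᵢ − x̄)³ = -7237.7760 ⇒ m₃ = -7237.7760/8 = -904.72200
m₂^(3/2) = 67.65250^(1.5) = 556.44952
g1 = m₃ / m₂^(3/2) = -904.72200 / 556.44952 ≈ -1.6259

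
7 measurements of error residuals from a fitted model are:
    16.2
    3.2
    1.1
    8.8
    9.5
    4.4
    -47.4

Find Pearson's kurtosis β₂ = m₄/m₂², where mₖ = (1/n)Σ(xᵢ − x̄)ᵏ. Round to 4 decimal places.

4.6831

x̄ = -0.6000
Σ(xᵢ − x̄)² = 2705.1800 ⇒ m₂ = 386.45429
Σ(xᵢ − x̄)⁴ = 4895866.0706 ⇒ m₄ = 699409.43866
m₂² = 149346.91495
β₂ = m₄/m₂² = 699409.43866 / 149346.91495 ≈ 4.6831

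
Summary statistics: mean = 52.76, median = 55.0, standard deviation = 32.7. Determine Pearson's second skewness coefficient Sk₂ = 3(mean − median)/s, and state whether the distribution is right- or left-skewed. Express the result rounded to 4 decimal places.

-0.2055, left-skewed

Sk₂ = 3(52.76 − 55.0) / 32.7 = 3 × -2.2400 / 32.7
    = -6.7200 / 32.7 ≈ -0.2055
Sk₂ < 0 ⇒ mean < median ⇒ left-skewed (negative skew).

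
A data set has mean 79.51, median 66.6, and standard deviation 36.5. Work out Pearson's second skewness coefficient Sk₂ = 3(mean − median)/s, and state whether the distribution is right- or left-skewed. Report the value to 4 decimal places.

1.0611, right-skewed

Sk₂ = 3(79.51 − 66.6) / 36.5 = 3 × 12.9100 / 36.5
    = 38.7300 / 36.5 ≈ 1.0611
Sk₂ > 0 ⇒ mean > median ⇒ right-skewed (positive skew).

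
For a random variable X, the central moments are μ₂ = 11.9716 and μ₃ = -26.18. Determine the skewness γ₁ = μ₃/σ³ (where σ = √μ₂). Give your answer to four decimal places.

-0.6320

σ = √μ₂ = √11.9716 = 3.46000
σ³ = μ₂^(3/2) = 41.42174
γ₁ = μ₃/σ³ = -26.18 / 41.42174 ≈ -0.6320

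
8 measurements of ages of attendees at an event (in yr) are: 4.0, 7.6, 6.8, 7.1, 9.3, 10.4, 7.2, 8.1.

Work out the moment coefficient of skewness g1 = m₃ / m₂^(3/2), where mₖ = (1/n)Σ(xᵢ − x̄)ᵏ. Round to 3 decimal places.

x̄ = (4.0 + 7.6 + 6.8 + 7.1 + 9.3 + 10.4 + 7.2 + 8.1) / 8 = 7.5625
deviations (xᵢ − x̄): -3.5625, 0.0375, -0.7625, -0.4625, 1.7375, 2.8375, -0.3625, 0.5375
Σ(xᵢ − x̄)² = 24.9788 ⇒ m₂ = 24.9788/8 = 3.12234
Σ(xᵢ − x̄)³ = -17.5565 ⇒ m₃ = -17.5565/8 = -2.19456
m₂^(3/2) = 3.12234^(1.5) = 5.51723
g1 = m₃ / m₂^(3/2) = -2.19456 / 5.51723 ≈ -0.398

-0.398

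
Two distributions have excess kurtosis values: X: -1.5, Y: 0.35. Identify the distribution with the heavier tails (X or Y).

Higher excess kurtosis ⇒ heavier tails relative to the normal distribution.
-1.5 vs 0.35: the larger is 0.35, so Y has heavier tails. (Y is leptokurtic — heavier-than-normal tails; the other is platykurtic.)

Y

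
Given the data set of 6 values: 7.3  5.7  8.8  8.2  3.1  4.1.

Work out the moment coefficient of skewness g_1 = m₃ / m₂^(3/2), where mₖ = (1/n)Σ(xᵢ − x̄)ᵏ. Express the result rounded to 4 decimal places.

-0.2236

x̄ = (7.3 + 5.7 + 8.8 + 8.2 + 3.1 + 4.1) / 6 = 6.2000
deviations (xᵢ − x̄): 1.1000, -0.5000, 2.6000, 2.0000, -3.1000, -2.1000
Σ(xᵢ − x̄)² = 26.2400 ⇒ m₂ = 26.2400/6 = 4.37333
Σ(xᵢ − x̄)³ = -12.2700 ⇒ m₃ = -12.2700/6 = -2.04500
m₂^(3/2) = 4.37333^(1.5) = 9.14574
g_1 = m₃ / m₂^(3/2) = -2.04500 / 9.14574 ≈ -0.2236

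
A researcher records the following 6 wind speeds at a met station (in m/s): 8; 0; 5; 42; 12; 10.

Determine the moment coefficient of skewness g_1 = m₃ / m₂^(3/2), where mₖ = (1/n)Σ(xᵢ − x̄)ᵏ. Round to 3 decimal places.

1.465

x̄ = (8 + 0 + 5 + 42 + 12 + 10) / 6 = 12.8333
deviations (xᵢ − x̄): -4.8333, -12.8333, -7.8333, 29.1667, -0.8333, -2.8333
Σ(xᵢ − x̄)² = 1108.8333 ⇒ m₂ = 1108.8333/6 = 184.80556
Σ(xᵢ − x̄)³ = 22081.4444 ⇒ m₃ = 22081.4444/6 = 3680.24074
m₂^(3/2) = 184.80556^(1.5) = 2512.30599
g_1 = m₃ / m₂^(3/2) = 3680.24074 / 2512.30599 ≈ 1.465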